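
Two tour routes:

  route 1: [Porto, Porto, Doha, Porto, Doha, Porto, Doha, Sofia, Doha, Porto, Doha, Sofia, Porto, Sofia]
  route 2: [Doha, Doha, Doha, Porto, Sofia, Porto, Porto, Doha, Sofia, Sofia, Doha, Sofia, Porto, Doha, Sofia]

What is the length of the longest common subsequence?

9

Pick Porto at route 1[1]=route 2[4], Porto at route 1[2]=route 2[6], Porto at route 1[4]=route 2[7], Doha at route 1[5]=route 2[8], Doha at route 1[7]=route 2[11], Sofia at route 1[8]=route 2[12], Porto at route 1[10]=route 2[13], Doha at route 1[11]=route 2[14], Sofia at route 1[14]=route 2[15]; all 9 stops appear in both, in order. The LCS DP gives dp[14][15] = 9, so this is optimal.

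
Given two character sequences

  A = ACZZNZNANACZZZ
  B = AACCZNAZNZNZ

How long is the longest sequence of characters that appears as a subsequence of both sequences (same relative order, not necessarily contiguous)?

Taking A at A[1]=B[2], C at A[2]=B[4], Z at A[3]=B[5], Z at A[4]=B[8], N at A[5]=B[9], Z at A[6]=B[10], N at A[9]=B[11], Z at A[14]=B[12] gives a common subsequence of length 8. Since dp[14][12] = 8, nothing longer is possible.

8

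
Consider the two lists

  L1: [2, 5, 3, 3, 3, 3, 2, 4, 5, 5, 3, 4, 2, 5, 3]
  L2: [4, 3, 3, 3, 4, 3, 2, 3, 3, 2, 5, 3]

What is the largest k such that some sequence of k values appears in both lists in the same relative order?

9

One common subsequence of length 9: 3 [3,2], then 3 [4,3], then 3 [5,4], then 3 [6,6], then 2 [7,7], then 3 [11,9], then 2 [13,10], then 5 [14,11], then 3 [15,12]. Since dp[15][12] = 9, nothing longer is possible.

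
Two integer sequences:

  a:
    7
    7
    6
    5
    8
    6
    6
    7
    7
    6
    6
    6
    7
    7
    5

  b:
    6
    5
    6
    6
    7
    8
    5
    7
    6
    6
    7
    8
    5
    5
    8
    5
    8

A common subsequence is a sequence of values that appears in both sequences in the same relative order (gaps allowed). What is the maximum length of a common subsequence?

Pick 6 at a[3]=b[1] → 5 at a[4]=b[2] → 6 at a[6]=b[3] → 6 at a[7]=b[4] → 7 at a[8]=b[5] → 7 at a[9]=b[8] → 6 at a[11]=b[9] → 6 at a[12]=b[10] → 7 at a[13]=b[11] → 5 at a[15]=b[16]; all 10 values appear in both, in order. Since dp[15][17] = 10, nothing longer is possible.

10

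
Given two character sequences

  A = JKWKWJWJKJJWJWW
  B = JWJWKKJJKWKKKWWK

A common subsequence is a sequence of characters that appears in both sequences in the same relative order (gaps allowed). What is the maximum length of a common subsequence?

Taking J [1,1], then W [5,2], then J [6,3], then W [7,4], then K [9,6], then J [10,7], then J [11,8], then W [12,10], then W [14,14], then W [15,15] gives a common subsequence of length 10, and the DP table's final entry dp[15][16] is also 10, so no common subsequence is longer.

10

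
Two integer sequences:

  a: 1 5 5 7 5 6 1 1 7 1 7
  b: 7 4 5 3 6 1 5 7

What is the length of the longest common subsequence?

Pick 7 (a #4, b #1), 5 (a #5, b #3), 6 (a #6, b #5), 1 (a #7, b #6), 7 (a #11, b #8); all 5 values appear in both, in order. Since dp[11][8] = 5, nothing longer is possible.

5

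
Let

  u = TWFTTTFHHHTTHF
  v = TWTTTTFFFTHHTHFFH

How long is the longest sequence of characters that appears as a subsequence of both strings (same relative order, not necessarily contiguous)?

11

One common subsequence of length 11: T at u[1]=v[1]; then W at u[2]=v[2]; then T at u[4]=v[4]; then T at u[5]=v[5]; then T at u[6]=v[6]; then F at u[7]=v[9]; then H at u[9]=v[11]; then H at u[10]=v[12]; then T at u[12]=v[13]; then H at u[13]=v[14]; then F at u[14]=v[16]. Since dp[14][17] = 11, nothing longer is possible.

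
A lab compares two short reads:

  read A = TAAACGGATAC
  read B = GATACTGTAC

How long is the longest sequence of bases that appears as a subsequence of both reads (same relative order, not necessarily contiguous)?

7

One common subsequence of length 7: T [1,3]; then A [4,4]; then C [5,5]; then G [7,7]; then T [9,8]; then A [10,9]; then C [11,10], and the DP table's final entry dp[11][10] is also 7, so no common subsequence is longer.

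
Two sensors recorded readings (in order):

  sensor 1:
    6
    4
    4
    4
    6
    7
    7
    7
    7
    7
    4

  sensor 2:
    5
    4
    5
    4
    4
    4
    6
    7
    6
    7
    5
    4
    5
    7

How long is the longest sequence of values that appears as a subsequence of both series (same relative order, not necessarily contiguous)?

Match 4 [2,4] → 4 [3,5] → 4 [4,6] → 6 [5,7] → 7 [6,8] → 7 [7,10] → 7 [10,14] — 7 values in the same relative order in both. The LCS DP gives dp[11][14] = 7, so this is optimal.

7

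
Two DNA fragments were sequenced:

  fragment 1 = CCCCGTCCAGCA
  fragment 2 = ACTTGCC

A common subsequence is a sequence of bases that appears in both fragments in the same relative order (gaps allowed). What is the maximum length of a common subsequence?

4

Let dp[i][j] be the LCS length of the first i bases of fragment 1 and the first j bases of fragment 2. dp[i][j] = dp[i-1][j-1]+1 when the i-th and j-th bases match, else max(dp[i-1][j], dp[i][j-1]).
    ·  A  C  T  T  G  C  C
 ·  0  0  0  0  0  0  0  0
 C  0  0  1  1  1  1  1  1
 C  0  0  1  1  1  1  2  2
 C  0  0  1  1  1  1  2  3
 C  0  0  1  1  1  1  2  3
 G  0  0  1  1  1  2  2  3
 T  0  0  1  2  2  2  2  3
 C  0  0  1  2  2  2  3  3
 C  0  0  1  2  2  2  3  4
 A  0  1  1  2  2  2  3  4
 G  0  1  1  2  2  3  3  4
 C  0  1  2  2  2  3  4  4
 A  0  1  2  2  2  3  4  4
dp[12][7] = 4. One LCS (by backtracking along matches): CGCC.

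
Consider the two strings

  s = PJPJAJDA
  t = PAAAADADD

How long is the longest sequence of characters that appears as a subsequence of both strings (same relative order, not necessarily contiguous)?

4

Taking P [1,1], then A [5,5], then D [7,6], then A [8,7] gives a common subsequence of length 4. dp[8][9] = 4 confirms this is the maximum.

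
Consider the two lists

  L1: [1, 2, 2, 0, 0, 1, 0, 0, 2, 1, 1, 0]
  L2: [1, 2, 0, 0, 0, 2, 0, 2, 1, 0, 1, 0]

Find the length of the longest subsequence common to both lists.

10

Let dp[i][j] be the LCS length of the first i values of L1 and the first j values of L2. dp[i][j] = dp[i-1][j-1]+1 when the i-th and j-th values match, else max(dp[i-1][j], dp[i][j-1]).
    ·  1  2  0  0  0  2  0  2  1  0  1  0
 ·  0  0  0  0  0  0  0  0  0  0  0  0  0
 1  0  1  1  1  1  1  1  1  1  1  1  1  1
 2  0  1  2  2  2  2  2  2  2  2  2  2  2
 2  0  1  2  2  2  2  3  3  3  3  3  3  3
 0  0  1  2  3  3  3  3  4  4  4  4  4  4
 0  0  1  2  3  4  4  4  4  4  4  5  5  5
 1  0  1  2  3  4  4  4  4  4  5  5  6  6
 0  0  1  2  3  4  5  5  5  5  5  6  6  7
 0  0  1  2  3  4  5  5  6  6  6  6  6  7
 2  0  1  2  3  4  5  6  6  7  7  7  7  7
 1  0  1  2  3  4  5  6  6  7  8  8  8  8
 1  0  1  2  3  4  5  6  6  7  8  8  9  9
 0  0  1  2  3  4  5  6  7  7  8  9  9 10
dp[12][12] = 10. One LCS (by backtracking along matches): 1, 2, 0, 0, 0, 0, 2, 1, 1, 0.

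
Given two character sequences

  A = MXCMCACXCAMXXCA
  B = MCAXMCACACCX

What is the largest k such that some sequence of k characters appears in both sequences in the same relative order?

Pick M (A #1, B #1), X (A #2, B #4), C (A #3, B #6), C (A #5, B #8), A (A #6, B #9), C (A #7, B #10), C (A #9, B #11), X (A #13, B #12); all 8 characters appear in both, in order, and the DP table's final entry dp[15][12] is also 8, so no common subsequence is longer.

8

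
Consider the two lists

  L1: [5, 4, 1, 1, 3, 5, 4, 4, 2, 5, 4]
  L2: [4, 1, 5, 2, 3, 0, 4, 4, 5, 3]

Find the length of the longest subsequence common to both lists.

Taking 4 [2,1]; then 1 [3,2]; then 3 [5,5]; then 4 [7,7]; then 4 [8,8]; then 5 [10,9] gives a common subsequence of length 6, and the DP table's final entry dp[11][10] is also 6, so no common subsequence is longer.

6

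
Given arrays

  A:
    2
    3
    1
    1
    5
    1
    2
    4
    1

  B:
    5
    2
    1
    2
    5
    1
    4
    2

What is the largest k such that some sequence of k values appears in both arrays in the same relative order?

Match 2 [1,2], 1 [3,3], 5 [5,5], 1 [6,6], 2 [7,8] — 5 values in the same relative order in both, and the DP table's final entry dp[9][8] is also 5, so no common subsequence is longer.

5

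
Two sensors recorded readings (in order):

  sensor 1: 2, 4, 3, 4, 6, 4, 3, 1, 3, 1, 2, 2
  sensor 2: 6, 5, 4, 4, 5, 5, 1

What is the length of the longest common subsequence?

Let dp[i][j] be the LCS length of the first i values of sensor 1 and the first j values of sensor 2. dp[i][j] = dp[i-1][j-1]+1 when the i-th and j-th values match, else max(dp[i-1][j], dp[i][j-1]).
    ·  6  5  4  4  5  5  1
 ·  0  0  0  0  0  0  0  0
 2  0  0  0  0  0  0  0  0
 4  0  0  0  1  1  1  1  1
 3  0  0  0  1  1  1  1  1
 4  0  0  0  1  2  2  2  2
 6  0  1  1  1  2  2  2  2
 4  0  1  1  2  2  2  2  2
 3  0  1  1  2  2  2  2  2
 1  0  1  1  2  2  2  2  3
 3  0  1  1  2  2  2  2  3
 1  0  1  1  2  2  2  2  3
 2  0  1  1  2  2  2  2  3
 2  0  1  1  2  2  2  2  3
dp[12][7] = 3. One LCS (by backtracking along matches): 4, 4, 1.

3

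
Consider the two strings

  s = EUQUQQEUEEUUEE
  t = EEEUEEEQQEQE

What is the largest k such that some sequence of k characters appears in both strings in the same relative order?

7

Taking E [1,3], then U [4,4], then E [7,5], then E [9,6], then E [10,7], then E [13,10], then E [14,12] gives a common subsequence of length 7, and the DP table's final entry dp[14][12] is also 7, so no common subsequence is longer.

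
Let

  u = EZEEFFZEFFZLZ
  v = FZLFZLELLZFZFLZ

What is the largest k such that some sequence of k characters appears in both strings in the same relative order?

Taking Z at u[2]=v[2] → F at u[6]=v[4] → Z at u[7]=v[5] → E at u[8]=v[7] → F at u[9]=v[11] → F at u[10]=v[13] → L at u[12]=v[14] → Z at u[13]=v[15] gives a common subsequence of length 8, and the DP table's final entry dp[13][15] is also 8, so no common subsequence is longer.

8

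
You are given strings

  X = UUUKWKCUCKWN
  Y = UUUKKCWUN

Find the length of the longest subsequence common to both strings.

Let dp[i][j] be the LCS length of the first i characters of X and the first j characters of Y. dp[i][j] = dp[i-1][j-1]+1 when the i-th and j-th characters match, else max(dp[i-1][j], dp[i][j-1]).
    ·  U  U  U  K  K  C  W  U  N
 ·  0  0  0  0  0  0  0  0  0  0
 U  0  1  1  1  1  1  1  1  1  1
 U  0  1  2  2  2  2  2  2  2  2
 U  0  1  2  3  3  3  3  3  3  3
 K  0  1  2  3  4  4  4  4  4  4
 W  0  1  2  3  4  4  4  5  5  5
 K  0  1  2  3  4  5  5  5  5  5
 C  0  1  2  3  4  5  6  6  6  6
 U  0  1  2  3  4  5  6  6  7  7
 C  0  1  2  3  4  5  6  6  7  7
 K  0  1  2  3  4  5  6  6  7  7
 W  0  1  2  3  4  5  6  7  7  7
 N  0  1  2  3  4  5  6  7  7  8
dp[12][9] = 8. One LCS (by backtracking along matches): UUUKKCUN.

8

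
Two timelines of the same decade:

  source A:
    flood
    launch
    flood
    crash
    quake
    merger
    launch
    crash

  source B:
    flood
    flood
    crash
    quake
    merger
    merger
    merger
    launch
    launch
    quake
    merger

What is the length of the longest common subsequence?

6

One common subsequence of length 6: flood (source A #1, source B #1); then flood (source A #3, source B #2); then crash (source A #4, source B #3); then quake (source A #5, source B #4); then merger (source A #6, source B #7); then launch (source A #7, source B #9), and the DP table's final entry dp[8][11] is also 6, so no common subsequence is longer.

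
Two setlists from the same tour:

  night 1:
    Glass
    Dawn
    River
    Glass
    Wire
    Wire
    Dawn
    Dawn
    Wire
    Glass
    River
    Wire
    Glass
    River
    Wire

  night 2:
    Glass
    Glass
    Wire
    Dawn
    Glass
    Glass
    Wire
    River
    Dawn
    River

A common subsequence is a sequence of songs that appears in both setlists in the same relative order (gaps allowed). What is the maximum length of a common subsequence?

One common subsequence of length 7: Glass [1,1], Glass [4,2], Wire [6,3], Dawn [7,4], Wire [9,7], River [11,8], River [14,10]. dp[15][10] = 7 confirms this is the maximum.

7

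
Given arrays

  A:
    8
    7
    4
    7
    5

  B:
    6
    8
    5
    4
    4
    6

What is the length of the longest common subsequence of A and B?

Pick 8 at A[1]=B[2], then 4 at A[3]=B[5]; all 2 values appear in both, in order, and the DP table's final entry dp[5][6] is also 2, so no common subsequence is longer.

2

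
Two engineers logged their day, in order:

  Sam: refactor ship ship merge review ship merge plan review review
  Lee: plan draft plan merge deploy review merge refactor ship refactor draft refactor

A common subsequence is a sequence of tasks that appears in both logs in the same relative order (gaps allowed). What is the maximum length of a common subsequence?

3

Match merge at Sam[4]=Lee[4]; then review at Sam[5]=Lee[6]; then ship at Sam[6]=Lee[9] — 3 tasks in the same relative order in both. dp[10][12] = 3 confirms this is the maximum.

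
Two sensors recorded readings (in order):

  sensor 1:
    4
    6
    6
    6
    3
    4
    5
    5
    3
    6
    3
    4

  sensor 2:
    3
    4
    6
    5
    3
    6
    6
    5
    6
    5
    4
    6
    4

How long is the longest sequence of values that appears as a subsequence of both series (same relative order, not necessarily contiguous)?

8

Taking 4 (sensor 1 #1, sensor 2 #2), then 6 (sensor 1 #2, sensor 2 #3), then 6 (sensor 1 #3, sensor 2 #6), then 6 (sensor 1 #4, sensor 2 #7), then 5 (sensor 1 #7, sensor 2 #8), then 5 (sensor 1 #8, sensor 2 #10), then 6 (sensor 1 #10, sensor 2 #12), then 4 (sensor 1 #12, sensor 2 #13) gives a common subsequence of length 8. The LCS DP gives dp[12][13] = 8, so this is optimal.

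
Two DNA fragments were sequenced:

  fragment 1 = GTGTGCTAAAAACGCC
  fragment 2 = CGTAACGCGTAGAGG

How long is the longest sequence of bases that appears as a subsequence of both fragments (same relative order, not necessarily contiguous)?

Match G (fragment 1 #1, fragment 2 #2); then T (fragment 1 #2, fragment 2 #3); then G (fragment 1 #3, fragment 2 #7); then G (fragment 1 #5, fragment 2 #9); then T (fragment 1 #7, fragment 2 #10); then A (fragment 1 #8, fragment 2 #11); then A (fragment 1 #9, fragment 2 #13); then G (fragment 1 #14, fragment 2 #15) — 8 bases in the same relative order in both, and the DP table's final entry dp[16][15] is also 8, so no common subsequence is longer.

8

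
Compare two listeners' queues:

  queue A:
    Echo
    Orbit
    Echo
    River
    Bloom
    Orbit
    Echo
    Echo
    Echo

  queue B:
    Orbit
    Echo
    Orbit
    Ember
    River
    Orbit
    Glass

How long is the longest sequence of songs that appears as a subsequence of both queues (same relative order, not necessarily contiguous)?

4

One common subsequence of length 4: Echo (queue A #1, queue B #2) → Orbit (queue A #2, queue B #3) → River (queue A #4, queue B #5) → Orbit (queue A #6, queue B #6). The LCS DP gives dp[9][7] = 4, so this is optimal.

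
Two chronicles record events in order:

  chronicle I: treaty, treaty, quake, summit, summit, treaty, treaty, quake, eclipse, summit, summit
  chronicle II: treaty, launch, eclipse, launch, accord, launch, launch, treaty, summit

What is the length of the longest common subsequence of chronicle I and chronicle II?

3

Match treaty at chronicle I[1]=chronicle II[1], treaty at chronicle I[7]=chronicle II[8], summit at chronicle I[11]=chronicle II[9] — 3 events in the same relative order in both, and the DP table's final entry dp[11][9] is also 3, so no common subsequence is longer.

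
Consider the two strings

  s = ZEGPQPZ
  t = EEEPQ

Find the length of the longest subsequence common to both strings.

3

Let dp[i][j] be the LCS length of the first i characters of s and the first j characters of t. dp[i][j] = dp[i-1][j-1]+1 when the i-th and j-th characters match, else max(dp[i-1][j], dp[i][j-1]).
    ·  E  E  E  P  Q
 ·  0  0  0  0  0  0
 Z  0  0  0  0  0  0
 E  0  1  1  1  1  1
 G  0  1  1  1  1  1
 P  0  1  1  1  2  2
 Q  0  1  1  1  2  3
 P  0  1  1  1  2  3
 Z  0  1  1  1  2  3
dp[7][5] = 3. One LCS (by backtracking along matches): EPQ.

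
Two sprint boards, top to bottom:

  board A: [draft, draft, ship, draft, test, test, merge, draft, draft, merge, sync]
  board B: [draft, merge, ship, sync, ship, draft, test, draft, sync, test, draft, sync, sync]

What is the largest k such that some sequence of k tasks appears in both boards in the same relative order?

7

Match draft [1,1], then ship [3,5], then draft [4,6], then test [5,7], then test [6,10], then draft [8,11], then sync [11,13] — 7 tasks in the same relative order in both, and the DP table's final entry dp[11][13] is also 7, so no common subsequence is longer.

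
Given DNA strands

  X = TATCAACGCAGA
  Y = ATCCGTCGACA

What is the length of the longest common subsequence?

Taking A [2,1], then T [3,2], then C [4,3], then C [7,4], then G [8,5], then C [9,7], then A [10,9], then A [12,11] gives a common subsequence of length 8, and the DP table's final entry dp[12][11] is also 8, so no common subsequence is longer.

8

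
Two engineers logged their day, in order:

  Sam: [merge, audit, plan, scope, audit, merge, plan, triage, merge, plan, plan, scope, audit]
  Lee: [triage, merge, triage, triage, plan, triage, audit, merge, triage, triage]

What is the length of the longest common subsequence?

5

Pick merge [1,2], then plan [3,5], then audit [5,7], then merge [6,8], then triage [8,10]; all 5 tasks appear in both, in order, and the DP table's final entry dp[13][10] is also 5, so no common subsequence is longer.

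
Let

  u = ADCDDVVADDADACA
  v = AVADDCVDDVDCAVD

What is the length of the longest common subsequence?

9

Match A (u #1, v #3); then D (u #2, v #5); then C (u #3, v #6); then D (u #4, v #8); then D (u #5, v #9); then V (u #7, v #10); then D (u #9, v #11); then A (u #11, v #13); then D (u #12, v #15) — 9 characters in the same relative order in both. dp[15][15] = 9 confirms this is the maximum.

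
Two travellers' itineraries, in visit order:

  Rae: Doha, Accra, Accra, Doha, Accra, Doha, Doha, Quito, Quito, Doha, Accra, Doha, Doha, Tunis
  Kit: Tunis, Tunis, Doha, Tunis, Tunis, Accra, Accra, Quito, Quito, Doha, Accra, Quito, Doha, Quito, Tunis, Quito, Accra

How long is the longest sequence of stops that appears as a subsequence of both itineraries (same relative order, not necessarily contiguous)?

9

Match Doha at Rae[1]=Kit[3], then Accra at Rae[2]=Kit[6], then Accra at Rae[3]=Kit[7], then Doha at Rae[4]=Kit[10], then Accra at Rae[5]=Kit[11], then Doha at Rae[7]=Kit[13], then Quito at Rae[8]=Kit[14], then Quito at Rae[9]=Kit[16], then Accra at Rae[11]=Kit[17] — 9 stops in the same relative order in both. Since dp[14][17] = 9, nothing longer is possible.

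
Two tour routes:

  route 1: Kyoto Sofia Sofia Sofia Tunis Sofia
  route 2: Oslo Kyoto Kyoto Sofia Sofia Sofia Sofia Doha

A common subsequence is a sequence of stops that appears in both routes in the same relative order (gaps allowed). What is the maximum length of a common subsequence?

5

Pick Kyoto (route 1 #1, route 2 #3), then Sofia (route 1 #2, route 2 #4), then Sofia (route 1 #3, route 2 #5), then Sofia (route 1 #4, route 2 #6), then Sofia (route 1 #6, route 2 #7); all 5 stops appear in both, in order. The LCS DP gives dp[6][8] = 5, so this is optimal.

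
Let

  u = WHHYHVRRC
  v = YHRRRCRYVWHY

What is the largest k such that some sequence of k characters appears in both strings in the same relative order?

5

One common subsequence of length 5: Y at u[4]=v[1], then H at u[5]=v[2], then R at u[7]=v[4], then R at u[8]=v[5], then C at u[9]=v[6]. dp[9][12] = 5 confirms this is the maximum.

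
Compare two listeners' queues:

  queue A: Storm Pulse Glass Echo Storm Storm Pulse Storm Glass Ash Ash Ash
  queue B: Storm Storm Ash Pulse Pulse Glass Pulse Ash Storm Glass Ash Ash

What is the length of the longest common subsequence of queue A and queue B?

8

Match Storm [1,2], Pulse [2,5], Glass [3,6], Pulse [7,7], Storm [8,9], Glass [9,10], Ash [11,11], Ash [12,12] — 8 songs in the same relative order in both, and the DP table's final entry dp[12][12] is also 8, so no common subsequence is longer.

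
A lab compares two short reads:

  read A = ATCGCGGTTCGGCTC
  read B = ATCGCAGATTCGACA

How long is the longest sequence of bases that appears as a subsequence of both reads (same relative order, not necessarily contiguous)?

Taking A at read A[1]=read B[1], then T at read A[2]=read B[2], then C at read A[3]=read B[3], then G at read A[4]=read B[4], then C at read A[5]=read B[5], then G at read A[6]=read B[7], then T at read A[8]=read B[9], then T at read A[9]=read B[10], then C at read A[10]=read B[11], then G at read A[11]=read B[12], then C at read A[13]=read B[14] gives a common subsequence of length 11. Since dp[15][15] = 11, nothing longer is possible.

11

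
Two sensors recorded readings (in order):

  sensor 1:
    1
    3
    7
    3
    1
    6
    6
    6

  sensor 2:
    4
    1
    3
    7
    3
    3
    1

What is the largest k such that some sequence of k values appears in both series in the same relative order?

Let dp[i][j] be the LCS length of the first i values of sensor 1 and the first j values of sensor 2. dp[i][j] = dp[i-1][j-1]+1 when the i-th and j-th values match, else max(dp[i-1][j], dp[i][j-1]).
    ·  4  1  3  7  3  3  1
 ·  0  0  0  0  0  0  0  0
 1  0  0  1  1  1  1  1  1
 3  0  0  1  2  2  2  2  2
 7  0  0  1  2  3  3  3  3
 3  0  0  1  2  3  4  4  4
 1  0  0  1  2  3  4  4  5
 6  0  0  1  2  3  4  4  5
 6  0  0  1  2  3  4  4  5
 6  0  0  1  2  3  4  4  5
dp[8][7] = 5. One LCS (by backtracking along matches): 1, 3, 7, 3, 1.

5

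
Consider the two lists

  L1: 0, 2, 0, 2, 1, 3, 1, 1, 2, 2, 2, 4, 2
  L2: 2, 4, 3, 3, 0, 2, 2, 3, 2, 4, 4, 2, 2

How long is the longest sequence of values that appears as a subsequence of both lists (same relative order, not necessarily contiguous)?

7

Taking 0 at L1[1]=L2[5], then 2 at L1[2]=L2[6], then 2 at L1[4]=L2[7], then 3 at L1[6]=L2[8], then 2 at L1[9]=L2[9], then 2 at L1[11]=L2[12], then 2 at L1[13]=L2[13] gives a common subsequence of length 7. dp[13][13] = 7 confirms this is the maximum.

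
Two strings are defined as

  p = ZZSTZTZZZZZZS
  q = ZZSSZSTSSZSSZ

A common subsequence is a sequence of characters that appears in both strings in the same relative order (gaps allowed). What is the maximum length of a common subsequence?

7

Match Z (p #1, q #1), then Z (p #2, q #2), then S (p #3, q #4), then Z (p #5, q #5), then T (p #6, q #7), then Z (p #7, q #10), then Z (p #12, q #13) — 7 characters in the same relative order in both, and the DP table's final entry dp[13][13] is also 7, so no common subsequence is longer.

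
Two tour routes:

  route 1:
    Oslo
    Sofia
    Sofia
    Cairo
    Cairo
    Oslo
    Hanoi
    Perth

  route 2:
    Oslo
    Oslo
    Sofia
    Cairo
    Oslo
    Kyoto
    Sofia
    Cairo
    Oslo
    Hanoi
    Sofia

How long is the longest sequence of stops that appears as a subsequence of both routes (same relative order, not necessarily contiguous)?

6

Match Oslo [1,2]; then Sofia [2,3]; then Sofia [3,7]; then Cairo [5,8]; then Oslo [6,9]; then Hanoi [7,10] — 6 stops in the same relative order in both. dp[8][11] = 6 confirms this is the maximum.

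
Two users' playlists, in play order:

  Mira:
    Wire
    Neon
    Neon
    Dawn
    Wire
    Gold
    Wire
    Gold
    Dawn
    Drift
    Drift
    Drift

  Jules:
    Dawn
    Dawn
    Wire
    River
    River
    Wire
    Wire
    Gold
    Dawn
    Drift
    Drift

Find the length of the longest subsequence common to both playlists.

7

Match Wire (Mira #1, Jules #3); then Wire (Mira #5, Jules #6); then Wire (Mira #7, Jules #7); then Gold (Mira #8, Jules #8); then Dawn (Mira #9, Jules #9); then Drift (Mira #11, Jules #10); then Drift (Mira #12, Jules #11) — 7 songs in the same relative order in both. The LCS DP gives dp[12][11] = 7, so this is optimal.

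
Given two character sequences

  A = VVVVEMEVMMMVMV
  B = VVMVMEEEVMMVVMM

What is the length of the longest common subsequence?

10

Pick V at A[1]=B[1]; then V at A[2]=B[2]; then V at A[3]=B[4]; then E at A[5]=B[7]; then E at A[7]=B[8]; then V at A[8]=B[9]; then M at A[9]=B[10]; then M at A[10]=B[11]; then M at A[11]=B[14]; then M at A[13]=B[15]; all 10 characters appear in both, in order. dp[14][15] = 10 confirms this is the maximum.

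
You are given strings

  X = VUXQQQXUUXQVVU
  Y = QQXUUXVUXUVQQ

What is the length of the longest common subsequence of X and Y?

Taking Q (X #5, Y #1), then Q (X #6, Y #2), then X (X #7, Y #3), then U (X #8, Y #4), then U (X #9, Y #5), then X (X #10, Y #6), then V (X #12, Y #7), then V (X #13, Y #11) gives a common subsequence of length 8. dp[14][13] = 8 confirms this is the maximum.

8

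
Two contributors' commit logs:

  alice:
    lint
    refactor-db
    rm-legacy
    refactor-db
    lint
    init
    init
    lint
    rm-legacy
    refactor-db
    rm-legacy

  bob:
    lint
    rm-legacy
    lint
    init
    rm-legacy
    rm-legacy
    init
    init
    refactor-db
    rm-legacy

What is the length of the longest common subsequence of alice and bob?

7

Taking lint [1,1]; then rm-legacy [3,2]; then lint [5,3]; then init [6,7]; then init [7,8]; then refactor-db [10,9]; then rm-legacy [11,10] gives a common subsequence of length 7, and the DP table's final entry dp[11][10] is also 7, so no common subsequence is longer.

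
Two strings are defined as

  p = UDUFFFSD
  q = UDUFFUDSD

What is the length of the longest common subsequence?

Let dp[i][j] be the LCS length of the first i characters of p and the first j characters of q. dp[i][j] = dp[i-1][j-1]+1 when the i-th and j-th characters match, else max(dp[i-1][j], dp[i][j-1]).
    ·  U  D  U  F  F  U  D  S  D
 ·  0  0  0  0  0  0  0  0  0  0
 U  0  1  1  1  1  1  1  1  1  1
 D  0  1  2  2  2  2  2  2  2  2
 U  0  1  2  3  3  3  3  3  3  3
 F  0  1  2  3  4  4  4  4  4  4
 F  0  1  2  3  4  5  5  5  5  5
 F  0  1  2  3  4  5  5  5  5  5
 S  0  1  2  3  4  5  5  5  6  6
 D  0  1  2  3  4  5  5  6  6  7
dp[8][9] = 7. One LCS (by backtracking along matches): UDUFFSD.

7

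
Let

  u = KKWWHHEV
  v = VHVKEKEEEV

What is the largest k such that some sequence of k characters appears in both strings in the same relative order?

Let dp[i][j] be the LCS length of the first i characters of u and the first j characters of v. dp[i][j] = dp[i-1][j-1]+1 when the i-th and j-th characters match, else max(dp[i-1][j], dp[i][j-1]).
    ·  V  H  V  K  E  K  E  E  E  V
 ·  0  0  0  0  0  0  0  0  0  0  0
 K  0  0  0  0  1  1  1  1  1  1  1
 K  0  0  0  0  1  1  2  2  2  2  2
 W  0  0  0  0  1  1  2  2  2  2  2
 W  0  0  0  0  1  1  2  2  2  2  2
 H  0  0  1  1  1  1  2  2  2  2  2
 H  0  0  1  1  1  1  2  2  2  2  2
 E  0  0  1  1  1  2  2  3  3  3  3
 V  0  1  1  2  2  2  2  3  3  3  4
dp[8][10] = 4. One LCS (by backtracking along matches): KKEV.

4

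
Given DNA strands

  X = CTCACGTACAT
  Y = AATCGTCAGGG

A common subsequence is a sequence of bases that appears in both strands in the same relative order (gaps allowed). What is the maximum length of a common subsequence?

6

Match T [2,3], then C [5,4], then G [6,5], then T [7,6], then C [9,7], then A [10,8] — 6 bases in the same relative order in both, and the DP table's final entry dp[11][11] is also 6, so no common subsequence is longer.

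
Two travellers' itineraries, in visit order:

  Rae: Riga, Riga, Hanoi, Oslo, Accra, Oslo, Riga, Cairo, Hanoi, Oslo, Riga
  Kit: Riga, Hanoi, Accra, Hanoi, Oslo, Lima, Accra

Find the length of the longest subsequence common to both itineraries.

5

Pick Riga [2,1], Hanoi [3,2], Accra [5,3], Hanoi [9,4], Oslo [10,5]; all 5 stops appear in both, in order, and the DP table's final entry dp[11][7] is also 5, so no common subsequence is longer.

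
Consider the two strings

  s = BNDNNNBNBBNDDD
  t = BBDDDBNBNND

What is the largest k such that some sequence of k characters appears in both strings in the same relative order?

Match B at s[1]=t[2] → D at s[3]=t[5] → N at s[6]=t[7] → B at s[7]=t[8] → N at s[8]=t[9] → N at s[11]=t[10] → D at s[14]=t[11] — 7 characters in the same relative order in both. Since dp[14][11] = 7, nothing longer is possible.

7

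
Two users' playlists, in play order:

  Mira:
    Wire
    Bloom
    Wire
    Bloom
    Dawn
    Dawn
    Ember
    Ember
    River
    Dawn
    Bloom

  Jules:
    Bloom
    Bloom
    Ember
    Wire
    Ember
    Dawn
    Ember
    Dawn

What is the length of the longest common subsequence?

One common subsequence of length 5: Bloom at Mira[2]=Jules[2]; then Wire at Mira[3]=Jules[4]; then Dawn at Mira[6]=Jules[6]; then Ember at Mira[8]=Jules[7]; then Dawn at Mira[10]=Jules[8]. The LCS DP gives dp[11][8] = 5, so this is optimal.

5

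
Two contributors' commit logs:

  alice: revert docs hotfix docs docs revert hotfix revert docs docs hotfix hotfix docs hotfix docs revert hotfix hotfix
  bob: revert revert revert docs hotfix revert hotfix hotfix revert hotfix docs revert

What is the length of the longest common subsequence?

9

Pick revert at alice[1]=bob[3], then docs at alice[2]=bob[4], then hotfix at alice[3]=bob[5], then revert at alice[6]=bob[6], then hotfix at alice[7]=bob[8], then revert at alice[8]=bob[9], then hotfix at alice[14]=bob[10], then docs at alice[15]=bob[11], then revert at alice[16]=bob[12]; all 9 commits appear in both, in order. dp[18][12] = 9 confirms this is the maximum.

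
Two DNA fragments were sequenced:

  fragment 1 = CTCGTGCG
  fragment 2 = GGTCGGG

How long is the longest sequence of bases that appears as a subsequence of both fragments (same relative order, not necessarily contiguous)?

One common subsequence of length 5: T at fragment 1[2]=fragment 2[3], C at fragment 1[3]=fragment 2[4], G at fragment 1[4]=fragment 2[5], G at fragment 1[6]=fragment 2[6], G at fragment 1[8]=fragment 2[7]. dp[8][7] = 5 confirms this is the maximum.

5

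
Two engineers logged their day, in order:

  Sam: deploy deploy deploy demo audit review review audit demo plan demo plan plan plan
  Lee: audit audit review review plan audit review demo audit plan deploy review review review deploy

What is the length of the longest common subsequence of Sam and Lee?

6

Pick audit [5,2]; then review [6,3]; then review [7,4]; then audit [8,6]; then demo [9,8]; then plan [10,10]; all 6 tasks appear in both, in order. dp[14][15] = 6 confirms this is the maximum.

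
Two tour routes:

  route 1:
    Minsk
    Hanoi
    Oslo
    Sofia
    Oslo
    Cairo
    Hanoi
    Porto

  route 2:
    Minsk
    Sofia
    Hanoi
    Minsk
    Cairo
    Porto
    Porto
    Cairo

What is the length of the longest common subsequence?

Match Minsk (route 1 #1, route 2 #1) → Hanoi (route 1 #2, route 2 #3) → Cairo (route 1 #6, route 2 #5) → Porto (route 1 #8, route 2 #7) — 4 stops in the same relative order in both. dp[8][8] = 4 confirms this is the maximum.

4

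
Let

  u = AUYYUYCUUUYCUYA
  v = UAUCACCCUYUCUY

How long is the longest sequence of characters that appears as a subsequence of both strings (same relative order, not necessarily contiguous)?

8

Match A [1,2]; then U [2,3]; then U [5,9]; then Y [6,10]; then U [10,11]; then C [12,12]; then U [13,13]; then Y [14,14] — 8 characters in the same relative order in both. The LCS DP gives dp[15][14] = 8, so this is optimal.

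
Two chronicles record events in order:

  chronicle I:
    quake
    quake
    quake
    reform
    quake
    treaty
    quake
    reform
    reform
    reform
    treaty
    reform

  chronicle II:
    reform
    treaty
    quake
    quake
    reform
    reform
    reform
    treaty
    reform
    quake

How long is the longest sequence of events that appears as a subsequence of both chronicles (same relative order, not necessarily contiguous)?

8

Pick reform at chronicle I[4]=chronicle II[1], quake at chronicle I[5]=chronicle II[3], quake at chronicle I[7]=chronicle II[4], reform at chronicle I[8]=chronicle II[5], reform at chronicle I[9]=chronicle II[6], reform at chronicle I[10]=chronicle II[7], treaty at chronicle I[11]=chronicle II[8], reform at chronicle I[12]=chronicle II[9]; all 8 events appear in both, in order. The LCS DP gives dp[12][10] = 8, so this is optimal.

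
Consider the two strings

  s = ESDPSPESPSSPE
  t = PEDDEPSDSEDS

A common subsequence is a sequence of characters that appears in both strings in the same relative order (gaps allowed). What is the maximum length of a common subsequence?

Taking E [1,2], then D [3,4], then E [7,5], then P [9,6], then S [10,7], then S [11,9], then E [13,10] gives a common subsequence of length 7, and the DP table's final entry dp[13][12] is also 7, so no common subsequence is longer.

7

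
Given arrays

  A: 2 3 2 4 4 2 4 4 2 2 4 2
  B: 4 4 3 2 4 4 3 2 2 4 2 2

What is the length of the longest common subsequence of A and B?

9

Let dp[i][j] be the LCS length of the first i values of A and the first j values of B. dp[i][j] = dp[i-1][j-1]+1 when the i-th and j-th values match, else max(dp[i-1][j], dp[i][j-1]).
    ·  4  4  3  2  4  4  3  2  2  4  2  2
 ·  0  0  0  0  0  0  0  0  0  0  0  0  0
 2  0  0  0  0  1  1  1  1  1  1  1  1  1
 3  0  0  0  1  1  1  1  2  2  2  2  2  2
 2  0  0  0  1  2  2  2  2  3  3  3  3  3
 4  0  1  1  1  2  3  3  3  3  3  4  4  4
 4  0  1  2  2  2  3  4  4  4  4  4  4  4
 2  0  1  2  2  3  3  4  4  5  5  5  5  5
 4  0  1  2  2  3  4  4  4  5  5  6  6  6
 4  0  1  2  2  3  4  5  5  5  5  6  6  6
 2  0  1  2  2  3  4  5  5  6  6  6  7  7
 2  0  1  2  2  3  4  5  5  6  7  7  7  8
 4  0  1  2  2  3  4  5  5  6  7  8  8  8
 2  0  1  2  2  3  4  5  5  6  7  8  9  9
dp[12][12] = 9. One LCS (by backtracking along matches): 4, 4, 2, 4, 4, 2, 2, 4, 2.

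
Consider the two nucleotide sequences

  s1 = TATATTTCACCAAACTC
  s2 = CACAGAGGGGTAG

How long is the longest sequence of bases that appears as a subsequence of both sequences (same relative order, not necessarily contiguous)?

One common subsequence of length 6: C (s1 #8, s2 #1); then A (s1 #9, s2 #2); then C (s1 #11, s2 #3); then A (s1 #12, s2 #4); then A (s1 #13, s2 #6); then A (s1 #14, s2 #12). The LCS DP gives dp[17][13] = 6, so this is optimal.

6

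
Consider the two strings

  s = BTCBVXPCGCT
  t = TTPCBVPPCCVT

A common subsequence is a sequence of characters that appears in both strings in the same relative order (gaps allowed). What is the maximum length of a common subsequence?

Taking T [2,2]; then C [3,4]; then B [4,5]; then V [5,6]; then P [7,8]; then C [8,9]; then C [10,10]; then T [11,12] gives a common subsequence of length 8. dp[11][12] = 8 confirms this is the maximum.

8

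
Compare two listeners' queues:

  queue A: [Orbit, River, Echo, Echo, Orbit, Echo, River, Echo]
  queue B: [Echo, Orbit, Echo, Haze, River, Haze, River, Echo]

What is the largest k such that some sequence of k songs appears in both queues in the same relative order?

5

Taking Echo (queue A #4, queue B #1), Orbit (queue A #5, queue B #2), Echo (queue A #6, queue B #3), River (queue A #7, queue B #7), Echo (queue A #8, queue B #8) gives a common subsequence of length 5. The LCS DP gives dp[8][8] = 5, so this is optimal.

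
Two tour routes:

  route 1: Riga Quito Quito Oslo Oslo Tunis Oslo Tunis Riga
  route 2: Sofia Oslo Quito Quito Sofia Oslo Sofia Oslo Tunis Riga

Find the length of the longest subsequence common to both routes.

Match Quito (route 1 #2, route 2 #3); then Quito (route 1 #3, route 2 #4); then Oslo (route 1 #4, route 2 #6); then Oslo (route 1 #7, route 2 #8); then Tunis (route 1 #8, route 2 #9); then Riga (route 1 #9, route 2 #10) — 6 stops in the same relative order in both. The LCS DP gives dp[9][10] = 6, so this is optimal.

6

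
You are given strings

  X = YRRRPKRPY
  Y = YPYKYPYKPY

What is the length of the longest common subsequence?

Let dp[i][j] be the LCS length of the first i characters of X and the first j characters of Y. dp[i][j] = dp[i-1][j-1]+1 when the i-th and j-th characters match, else max(dp[i-1][j], dp[i][j-1]).
    ·  Y  P  Y  K  Y  P  Y  K  P  Y
 ·  0  0  0  0  0  0  0  0  0  0  0
 Y  0  1  1  1  1  1  1  1  1  1  1
 R  0  1  1  1  1  1  1  1  1  1  1
 R  0  1  1  1  1  1  1  1  1  1  1
 R  0  1  1  1  1  1  1  1  1  1  1
 P  0  1  2  2  2  2  2  2  2  2  2
 K  0  1  2  2  3  3  3  3  3  3  3
 R  0  1  2  2  3  3  3  3  3  3  3
 P  0  1  2  2  3  3  4  4  4  4  4
 Y  0  1  2  3  3  4  4  5  5  5  5
dp[9][10] = 5. One LCS (by backtracking along matches): YPKPY.

5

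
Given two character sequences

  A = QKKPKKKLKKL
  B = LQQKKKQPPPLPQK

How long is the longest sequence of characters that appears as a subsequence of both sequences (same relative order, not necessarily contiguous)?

6

Match Q [1,3] → K [2,5] → K [3,6] → P [4,10] → L [8,11] → K [10,14] — 6 characters in the same relative order in both. Since dp[11][14] = 6, nothing longer is possible.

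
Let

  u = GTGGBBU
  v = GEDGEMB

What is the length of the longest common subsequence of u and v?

Let dp[i][j] be the LCS length of the first i characters of u and the first j characters of v. dp[i][j] = dp[i-1][j-1]+1 when the i-th and j-th characters match, else max(dp[i-1][j], dp[i][j-1]).
    ·  G  E  D  G  E  M  B
 ·  0  0  0  0  0  0  0  0
 G  0  1  1  1  1  1  1  1
 T  0  1  1  1  1  1  1  1
 G  0  1  1  1  2  2  2  2
 G  0  1  1  1  2  2  2  2
 B  0  1  1  1  2  2  2  3
 B  0  1  1  1  2  2  2  3
 U  0  1  1  1  2  2  2  3
dp[7][7] = 3. One LCS (by backtracking along matches): GGB.

3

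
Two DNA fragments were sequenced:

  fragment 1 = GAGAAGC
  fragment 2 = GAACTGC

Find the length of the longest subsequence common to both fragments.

Match G [1,1], then A [2,2], then A [4,3], then G [6,6], then C [7,7] — 5 bases in the same relative order in both. The LCS DP gives dp[7][7] = 5, so this is optimal.

5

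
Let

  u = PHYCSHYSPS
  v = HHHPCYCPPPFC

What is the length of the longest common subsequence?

One common subsequence of length 4: P at u[1]=v[4]; then Y at u[3]=v[6]; then C at u[4]=v[7]; then P at u[9]=v[10], and the DP table's final entry dp[10][12] is also 4, so no common subsequence is longer.

4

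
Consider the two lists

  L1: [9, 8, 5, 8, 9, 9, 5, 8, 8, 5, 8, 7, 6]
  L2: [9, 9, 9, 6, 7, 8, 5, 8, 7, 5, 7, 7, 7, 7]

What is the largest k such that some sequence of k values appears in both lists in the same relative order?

7

Pick 9 at L1[1]=L2[1] → 9 at L1[5]=L2[2] → 9 at L1[6]=L2[3] → 5 at L1[7]=L2[7] → 8 at L1[8]=L2[8] → 5 at L1[10]=L2[10] → 7 at L1[12]=L2[14]; all 7 values appear in both, in order. The LCS DP gives dp[13][14] = 7, so this is optimal.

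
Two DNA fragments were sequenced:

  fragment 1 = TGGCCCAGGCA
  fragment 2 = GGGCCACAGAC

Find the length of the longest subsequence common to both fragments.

8

Match G [2,2]; then G [3,3]; then C [4,4]; then C [5,5]; then C [6,7]; then A [7,8]; then G [8,9]; then C [10,11] — 8 bases in the same relative order in both. The LCS DP gives dp[11][11] = 8, so this is optimal.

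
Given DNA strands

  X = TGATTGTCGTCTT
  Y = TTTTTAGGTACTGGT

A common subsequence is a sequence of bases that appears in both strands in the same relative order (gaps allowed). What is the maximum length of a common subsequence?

Match T [1,3], then T [4,4], then T [5,5], then G [6,7], then G [9,8], then T [10,9], then C [11,11], then T [12,12], then T [13,15] — 9 bases in the same relative order in both, and the DP table's final entry dp[13][15] is also 9, so no common subsequence is longer.

9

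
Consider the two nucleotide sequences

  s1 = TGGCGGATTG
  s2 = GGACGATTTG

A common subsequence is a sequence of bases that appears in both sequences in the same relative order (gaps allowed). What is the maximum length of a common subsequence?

8

Pick G [2,1] → G [3,2] → C [4,4] → G [6,5] → A [7,6] → T [8,8] → T [9,9] → G [10,10]; all 8 bases appear in both, in order. Since dp[10][10] = 8, nothing longer is possible.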